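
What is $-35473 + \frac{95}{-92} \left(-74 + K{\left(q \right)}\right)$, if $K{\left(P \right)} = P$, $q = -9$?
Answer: $- \frac{3255631}{92} \approx -35387.0$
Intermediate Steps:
$-35473 + \frac{95}{-92} \left(-74 + K{\left(q \right)}\right) = -35473 + \frac{95}{-92} \left(-74 - 9\right) = -35473 + 95 \left(- \frac{1}{92}\right) \left(-83\right) = -35473 - - \frac{7885}{92} = -35473 + \frac{7885}{92} = - \frac{3255631}{92}$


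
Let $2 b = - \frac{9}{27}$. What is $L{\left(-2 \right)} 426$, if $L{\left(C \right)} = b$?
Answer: $-71$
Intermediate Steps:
$b = - \frac{1}{6}$ ($b = \frac{\left(-9\right) \frac{1}{27}}{2} = \frac{1}{2} \left(- \frac{1}{3}\right) = - \frac{1}{6} \approx -0.16667$)
$L{\left(C \right)} = - \frac{1}{6}$
$L{\left(-2 \right)} 426 = \left(- \frac{1}{6}\right) 426 = -71$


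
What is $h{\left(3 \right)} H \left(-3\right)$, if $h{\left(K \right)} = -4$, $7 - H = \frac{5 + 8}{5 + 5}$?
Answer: $\frac{342}{5} \approx 68.4$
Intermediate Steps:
$H = \frac{57}{10}$ ($H = 7 - \frac{5 + 8}{5 + 5} = 7 - \frac{13}{10} = \frac{57}{10} \approx 5.7$)
$h{\left(3 \right)} H \left(-3\right) = \left(-4\right) \frac{57}{10} \left(-3\right) = \left(- \frac{114}{5}\right) \left(-3\right) = \frac{342}{5}$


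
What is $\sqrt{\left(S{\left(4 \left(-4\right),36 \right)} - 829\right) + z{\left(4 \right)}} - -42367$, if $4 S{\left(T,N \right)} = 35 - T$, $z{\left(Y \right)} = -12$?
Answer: $42367 + \frac{i \sqrt{3313}}{2} \approx 42367.0 + 28.779 i$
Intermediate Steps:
$S{\left(T,N \right)} = \frac{35}{4} - \frac{T}{4}$ ($S{\left(T,N \right)} = \frac{35 - T}{4} = \frac{35}{4} - \frac{T}{4}$)
$\sqrt{\left(S{\left(4 \left(-4\right),36 \right)} - 829\right) + z{\left(4 \right)}} - -42367 = \sqrt{\left(\left(\frac{35}{4} - \frac{4 \left(-4\right)}{4}\right) - 829\right) - 12} - -42367 = \sqrt{\left(\left(\frac{35}{4} - -4\right) - 829\right) - 12} + 42367 = \sqrt{\left(\left(\frac{35}{4} + 4\right) - 829\right) - 12} + 42367 = \sqrt{\left(\frac{51}{4} - 829\right) - 12} + 42367 = \sqrt{- \frac{3265}{4} - 12} + 42367 = \sqrt{- \frac{3313}{4}} + 42367 = \frac{i \sqrt{3313}}{2} + 42367 = 42367 + \frac{i \sqrt{3313}}{2}$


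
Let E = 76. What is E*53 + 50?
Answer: 4078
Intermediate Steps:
E*53 + 50 = 76*53 + 50 = 4028 + 50 = 4078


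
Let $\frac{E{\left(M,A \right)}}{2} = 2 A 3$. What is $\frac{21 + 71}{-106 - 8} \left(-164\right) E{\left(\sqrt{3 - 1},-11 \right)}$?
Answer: $- \frac{331936}{19} \approx -17470.0$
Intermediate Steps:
$E{\left(M,A \right)} = 12 A$ ($E{\left(M,A \right)} = 2 \cdot 2 A 3 = 2 \cdot 6 A = 12 A$)
$\frac{21 + 71}{-106 - 8} \left(-164\right) E{\left(\sqrt{3 - 1},-11 \right)} = \frac{21 + 71}{-106 - 8} \left(-164\right) 12 \left(-11\right) = \frac{92}{-114} \left(-164\right) \left(-132\right) = 92 \left(- \frac{1}{114}\right) \left(-164\right) \left(-132\right) = \left(- \frac{46}{57}\right) \left(-164\right) \left(-132\right) = \frac{7544}{57} \left(-132\right) = - \frac{331936}{19}$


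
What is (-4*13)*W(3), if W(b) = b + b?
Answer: -312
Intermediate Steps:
W(b) = 2*b
(-4*13)*W(3) = (-4*13)*(2*3) = -52*6 = -312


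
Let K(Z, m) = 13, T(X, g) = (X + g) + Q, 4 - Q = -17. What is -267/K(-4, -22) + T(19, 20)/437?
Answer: -115899/5681 ≈ -20.401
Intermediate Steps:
Q = 21 (Q = 4 - 1*(-17) = 4 + 17 = 21)
T(X, g) = 21 + X + g (T(X, g) = (X + g) + 21 = 21 + X + g)
-267/K(-4, -22) + T(19, 20)/437 = -267/13 + (21 + 19 + 20)/437 = -267*1/13 + 60*(1/437) = -267/13 + 60/437 = -115899/5681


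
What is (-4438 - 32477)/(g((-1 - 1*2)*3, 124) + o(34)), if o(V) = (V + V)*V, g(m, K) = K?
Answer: -12305/812 ≈ -15.154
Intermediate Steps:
o(V) = 2*V**2 (o(V) = (2*V)*V = 2*V**2)
(-4438 - 32477)/(g((-1 - 1*2)*3, 124) + o(34)) = (-4438 - 32477)/(124 + 2*34**2) = -36915/(124 + 2*1156) = -36915/(124 + 2312) = -36915/2436 = -36915*1/2436 = -12305/812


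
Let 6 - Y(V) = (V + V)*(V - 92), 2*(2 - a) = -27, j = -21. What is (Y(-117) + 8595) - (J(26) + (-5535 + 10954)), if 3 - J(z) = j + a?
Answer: -91465/2 ≈ -45733.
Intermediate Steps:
a = 31/2 (a = 2 - ½*(-27) = 2 + 27/2 = 31/2 ≈ 15.500)
J(z) = 17/2 (J(z) = 3 - (-21 + 31/2) = 3 - 1*(-11/2) = 3 + 11/2 = 17/2)
Y(V) = 6 - 2*V*(-92 + V) (Y(V) = 6 - (V + V)*(V - 92) = 6 - 2*V*(-92 + V))
(Y(-117) + 8595) - (J(26) + (-5535 + 10954)) = ((6 - 2*(-117)² + 184*(-117)) + 8595) - (17/2 + (-5535 + 10954)) = ((6 - 2*13689 - 21528) + 8595) - (17/2 + 5419) = ((6 - 27378 - 21528) + 8595) - 1*10855/2 = (-48900 + 8595) - 10855/2 = -40305 - 10855/2 = -91465/2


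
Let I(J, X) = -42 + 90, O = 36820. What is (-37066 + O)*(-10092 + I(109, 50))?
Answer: 2470824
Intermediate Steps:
I(J, X) = 48
(-37066 + O)*(-10092 + I(109, 50)) = (-37066 + 36820)*(-10092 + 48) = -246*(-10044) = 2470824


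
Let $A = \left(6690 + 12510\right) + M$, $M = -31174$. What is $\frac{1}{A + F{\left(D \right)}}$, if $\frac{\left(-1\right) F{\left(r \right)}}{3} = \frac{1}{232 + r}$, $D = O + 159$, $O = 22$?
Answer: $- \frac{413}{4945265} \approx -8.3514 \cdot 10^{-5}$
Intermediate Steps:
$D = 181$ ($D = 22 + 159 = 181$)
$F{\left(r \right)} = - \frac{3}{232 + r}$
$A = -11974$ ($A = \left(6690 + 12510\right) - 31174 = 19200 - 31174 = -11974$)
$\frac{1}{A + F{\left(D \right)}} = \frac{1}{-11974 - \frac{3}{232 + 181}} = \frac{1}{-11974 - \frac{3}{413}} = \frac{1}{- \frac{4945265}{413}} = - \frac{413}{4945265}$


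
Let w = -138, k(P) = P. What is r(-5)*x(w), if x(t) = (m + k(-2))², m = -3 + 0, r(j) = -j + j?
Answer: 0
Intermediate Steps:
r(j) = 0
m = -3
x(t) = 25 (x(t) = (-3 - 2)² = (-5)² = 25)
r(-5)*x(w) = 0*25 = 0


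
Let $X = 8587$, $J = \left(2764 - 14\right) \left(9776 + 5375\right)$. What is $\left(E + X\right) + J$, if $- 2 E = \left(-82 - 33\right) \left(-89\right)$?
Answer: $\frac{83337439}{2} \approx 4.1669 \cdot 10^{7}$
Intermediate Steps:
$E = - \frac{10235}{2}$ ($E = - \frac{\left(-82 - 33\right) \left(-89\right)}{2} = - \frac{\left(-115\right) \left(-89\right)}{2} = \left(- \frac{1}{2}\right) 10235 = - \frac{10235}{2} \approx -5117.5$)
$J = 41665250$ ($J = 2750 \cdot 15151 = 41665250$)
$\left(E + X\right) + J = \left(- \frac{10235}{2} + 8587\right) + 41665250 = \frac{6939}{2} + 41665250 = \frac{83337439}{2}$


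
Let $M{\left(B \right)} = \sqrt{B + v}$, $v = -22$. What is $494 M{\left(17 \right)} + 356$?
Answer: $356 + 494 i \sqrt{5} \approx 356.0 + 1104.6 i$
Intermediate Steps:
$M{\left(B \right)} = \sqrt{-22 + B}$ ($M{\left(B \right)} = \sqrt{B - 22} = \sqrt{-22 + B}$)
$494 M{\left(17 \right)} + 356 = 494 \sqrt{-22 + 17} + 356 = 494 \sqrt{-5} + 356 = 494 i \sqrt{5} + 356 = 356 + 494 i \sqrt{5}$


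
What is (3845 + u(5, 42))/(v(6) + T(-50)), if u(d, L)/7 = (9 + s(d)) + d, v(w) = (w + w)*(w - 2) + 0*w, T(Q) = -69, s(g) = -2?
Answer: -3929/21 ≈ -187.10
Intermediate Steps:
v(w) = 2*w*(-2 + w) (v(w) = (2*w)*(-2 + w) + 0 = 2*w*(-2 + w) + 0 = 2*w*(-2 + w))
u(d, L) = 49 + 7*d (u(d, L) = 7*((9 - 2) + d) = 7*(7 + d) = 49 + 7*d)
(3845 + u(5, 42))/(v(6) + T(-50)) = (3845 + (49 + 7*5))/(2*6*(-2 + 6) - 69) = (3845 + (49 + 35))/(2*6*4 - 69) = (3845 + 84)/(48 - 69) = 3929/(-21) = 3929*(-1/21) = -3929/21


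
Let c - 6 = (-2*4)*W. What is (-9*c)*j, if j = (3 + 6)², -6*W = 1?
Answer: -5346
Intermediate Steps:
W = -⅙ (W = -⅙*1 = -⅙ ≈ -0.16667)
c = 22/3 (c = 6 - 2*4*(-⅙) = 6 - 8*(-⅙) = 6 + 4/3 = 22/3 ≈ 7.3333)
j = 81 (j = 9² = 81)
(-9*c)*j = -9*22/3*81 = -66*81 = -5346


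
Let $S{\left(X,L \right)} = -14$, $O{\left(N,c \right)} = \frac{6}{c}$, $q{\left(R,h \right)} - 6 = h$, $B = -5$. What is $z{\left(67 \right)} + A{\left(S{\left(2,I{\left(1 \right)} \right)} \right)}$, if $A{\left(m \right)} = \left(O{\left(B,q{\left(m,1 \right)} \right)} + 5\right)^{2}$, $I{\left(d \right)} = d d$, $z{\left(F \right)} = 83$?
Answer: $\frac{5748}{49} \approx 117.31$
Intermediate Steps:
$q{\left(R,h \right)} = 6 + h$
$I{\left(d \right)} = d^{2}$
$A{\left(m \right)} = \frac{1681}{49}$ ($A{\left(m \right)} = \left(\frac{6}{6 + 1} + 5\right)^{2} = \left(\frac{6}{7} + 5\right)^{2} = \left(\frac{41}{7}\right)^{2} = \frac{1681}{49}$)
$z{\left(67 \right)} + A{\left(S{\left(2,I{\left(1 \right)} \right)} \right)} = 83 + \frac{1681}{49} = \frac{5748}{49}$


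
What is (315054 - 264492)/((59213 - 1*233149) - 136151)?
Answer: -50562/310087 ≈ -0.16306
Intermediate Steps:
(315054 - 264492)/((59213 - 1*233149) - 136151) = 50562/((59213 - 233149) - 136151) = 50562/(-173936 - 136151) = 50562/(-310087) = 50562*(-1/310087) = -50562/310087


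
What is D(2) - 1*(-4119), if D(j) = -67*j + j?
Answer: 3987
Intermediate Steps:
D(j) = -66*j
D(2) - 1*(-4119) = -66*2 - 1*(-4119) = -132 + 4119 = 3987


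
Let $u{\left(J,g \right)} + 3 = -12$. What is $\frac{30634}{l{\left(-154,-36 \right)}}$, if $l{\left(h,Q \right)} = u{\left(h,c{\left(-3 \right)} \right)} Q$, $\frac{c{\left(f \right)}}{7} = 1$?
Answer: $\frac{15317}{270} \approx 56.73$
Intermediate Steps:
$c{\left(f \right)} = 7$ ($c{\left(f \right)} = 7 \cdot 1 = 7$)
$u{\left(J,g \right)} = -15$ ($u{\left(J,g \right)} = -3 - 12 = -15$)
$l{\left(h,Q \right)} = - 15 Q$
$\frac{30634}{l{\left(-154,-36 \right)}} = \frac{30634}{\left(-15\right) \left(-36\right)} = \frac{30634}{540} = 30634 \cdot \frac{1}{540} = \frac{15317}{270}$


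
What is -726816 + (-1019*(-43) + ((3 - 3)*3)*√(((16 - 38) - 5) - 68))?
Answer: -682999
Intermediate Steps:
-726816 + (-1019*(-43) + ((3 - 3)*3)*√(((16 - 38) - 5) - 68)) = -726816 + (43817 + (0*3)*√((-22 - 5) - 68)) = -726816 + (43817 + 0*√(-27 - 68)) = -726816 + (43817 + 0*√(-95)) = -726816 + (43817 + 0*(I*√95)) = -726816 + (43817 + 0) = -726816 + 43817 = -682999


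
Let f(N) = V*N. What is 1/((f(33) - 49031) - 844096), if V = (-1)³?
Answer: -1/893160 ≈ -1.1196e-6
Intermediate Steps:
V = -1
f(N) = -N
1/((f(33) - 49031) - 844096) = 1/((-1*33 - 49031) - 844096) = 1/((-33 - 49031) - 844096) = 1/(-49064 - 844096) = 1/(-893160) = -1/893160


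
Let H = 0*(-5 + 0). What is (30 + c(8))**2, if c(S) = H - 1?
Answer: 841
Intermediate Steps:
H = 0 (H = 0*(-5) = 0)
c(S) = -1 (c(S) = 0 - 1 = -1)
(30 + c(8))**2 = (30 - 1)**2 = 29**2 = 841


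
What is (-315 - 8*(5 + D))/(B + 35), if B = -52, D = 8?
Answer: 419/17 ≈ 24.647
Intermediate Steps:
(-315 - 8*(5 + D))/(B + 35) = (-315 - 8*(5 + 8))/(-52 + 35) = (-315 - 8*13)/(-17) = (-315 - 104)*(-1/17) = -419*(-1/17) = 419/17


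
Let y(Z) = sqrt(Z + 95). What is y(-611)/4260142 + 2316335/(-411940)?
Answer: -463267/82388 + I*sqrt(129)/2130071 ≈ -5.623 + 5.3321e-6*I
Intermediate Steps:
y(Z) = sqrt(95 + Z)
y(-611)/4260142 + 2316335/(-411940) = sqrt(95 - 611)/4260142 + 2316335/(-411940) = sqrt(-516)*(1/4260142) + 2316335*(-1/411940) = (2*I*sqrt(129))*(1/4260142) - 463267/82388 = I*sqrt(129)/2130071 - 463267/82388 = -463267/82388 + I*sqrt(129)/2130071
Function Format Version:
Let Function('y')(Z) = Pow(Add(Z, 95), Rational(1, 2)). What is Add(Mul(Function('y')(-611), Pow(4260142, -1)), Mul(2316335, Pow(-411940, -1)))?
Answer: Add(Rational(-463267, 82388), Mul(Rational(1, 2130071), I, Pow(129, Rational(1, 2)))) ≈ Add(-5.6230, Mul(5.3321e-6, I))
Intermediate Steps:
Function('y')(Z) = Pow(Add(95, Z), Rational(1, 2))
Add(Mul(Function('y')(-611), Pow(4260142, -1)), Mul(2316335, Pow(-411940, -1))) = Add(Mul(Pow(Add(95, -611), Rational(1, 2)), Pow(4260142, -1)), Mul(2316335, Pow(-411940, -1))) = Add(Mul(Pow(-516, Rational(1, 2)), Rational(1, 4260142)), Mul(2316335, Rational(-1, 411940))) = Add(Mul(Mul(2, I, Pow(129, Rational(1, 2))), Rational(1, 4260142)), Rational(-463267, 82388)) = Add(Mul(Rational(1, 2130071), I, Pow(129, Rational(1, 2))), Rational(-463267, 82388)) = Add(Rational(-463267, 82388), Mul(Rational(1, 2130071), I, Pow(129, Rational(1, 2))))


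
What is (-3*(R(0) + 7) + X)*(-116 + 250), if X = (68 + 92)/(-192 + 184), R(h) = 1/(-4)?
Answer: -10787/2 ≈ -5393.5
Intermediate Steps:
R(h) = -¼
X = -20 (X = 160/(-8) = 160*(-⅛) = -20)
(-3*(R(0) + 7) + X)*(-116 + 250) = (-3*(-¼ + 7) - 20)*(-116 + 250) = (-3*27/4 - 20)*134 = (-81/4 - 20)*134 = -161/4*134 = -10787/2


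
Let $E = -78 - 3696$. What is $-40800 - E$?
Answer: $-37026$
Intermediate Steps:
$E = -3774$ ($E = -78 - 3696 = -3774$)
$-40800 - E = -40800 - -3774 = -40800 + 3774 = -37026$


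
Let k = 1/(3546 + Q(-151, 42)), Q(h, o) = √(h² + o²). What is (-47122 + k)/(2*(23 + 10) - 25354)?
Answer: 147839984669/79338261422 + 17*√85/317353045688 ≈ 1.8634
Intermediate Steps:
k = 1/(3546 + 17*√85) (k = 1/(3546 + √((-151)² + 42²)) = 1/(3546 + √(22801 + 1764)) = 1/(3546 + √24565) = 1/(3546 + 17*√85) ≈ 0.00027007)
(-47122 + k)/(2*(23 + 10) - 25354) = (-47122 + (3546/12549551 - 17*√85/12549551))/(2*(23 + 10) - 25354) = (-591359938676/12549551 - 17*√85/12549551)/(2*33 - 25354) = (-591359938676/12549551 - 17*√85/12549551)/(66 - 25354) = (-591359938676/12549551 - 17*√85/12549551)/(-25288) = (-591359938676/12549551 - 17*√85/12549551)*(-1/25288) = 147839984669/79338261422 + 17*√85/317353045688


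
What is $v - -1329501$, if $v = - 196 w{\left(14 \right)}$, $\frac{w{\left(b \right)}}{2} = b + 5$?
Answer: $1322053$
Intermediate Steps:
$w{\left(b \right)} = 10 + 2 b$ ($w{\left(b \right)} = 2 \left(b + 5\right) = 2 \left(5 + b\right) = 10 + 2 b$)
$v = -7448$ ($v = - 196 \left(10 + 2 \cdot 14\right) = - 196 \left(10 + 28\right) = \left(-196\right) 38 = -7448$)
$v - -1329501 = -7448 - -1329501 = -7448 + 1329501 = 1322053$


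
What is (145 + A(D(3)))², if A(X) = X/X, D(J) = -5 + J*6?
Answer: 21316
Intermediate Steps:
D(J) = -5 + 6*J
A(X) = 1
(145 + A(D(3)))² = (145 + 1)² = 146² = 21316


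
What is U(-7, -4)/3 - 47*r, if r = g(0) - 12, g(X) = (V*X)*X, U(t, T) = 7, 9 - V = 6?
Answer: 1699/3 ≈ 566.33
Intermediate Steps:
V = 3 (V = 9 - 1*6 = 9 - 6 = 3)
g(X) = 3*X² (g(X) = (3*X)*X = 3*X²)
r = -12 (r = 3*0² - 12 = 3*0 - 12 = 0 - 12 = -12)
U(-7, -4)/3 - 47*r = 7/3 - 47*(-12) = 7*(⅓) + 564 = 7/3 + 564 = 1699/3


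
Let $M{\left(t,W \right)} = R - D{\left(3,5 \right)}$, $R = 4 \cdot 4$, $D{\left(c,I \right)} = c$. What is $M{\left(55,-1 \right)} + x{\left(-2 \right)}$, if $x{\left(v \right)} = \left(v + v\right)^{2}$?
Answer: $29$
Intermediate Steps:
$x{\left(v \right)} = 4 v^{2}$ ($x{\left(v \right)} = \left(2 v\right)^{2} = 4 v^{2}$)
$R = 16$
$M{\left(t,W \right)} = 13$ ($M{\left(t,W \right)} = 16 - 3 = 13$)
$M{\left(55,-1 \right)} + x{\left(-2 \right)} = 13 + 4 \left(-2\right)^{2} = 13 + 4 \cdot 4 = 13 + 16 = 29$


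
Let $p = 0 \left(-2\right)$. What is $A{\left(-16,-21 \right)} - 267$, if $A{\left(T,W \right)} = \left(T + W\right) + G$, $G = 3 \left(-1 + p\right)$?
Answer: $-307$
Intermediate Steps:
$p = 0$
$G = -3$ ($G = 3 \left(-1 + 0\right) = 3 \left(-1\right) = -3$)
$A{\left(T,W \right)} = -3 + T + W$ ($A{\left(T,W \right)} = \left(T + W\right) - 3 = -3 + T + W$)
$A{\left(-16,-21 \right)} - 267 = \left(-3 - 16 - 21\right) - 267 = -40 - 267 = -307$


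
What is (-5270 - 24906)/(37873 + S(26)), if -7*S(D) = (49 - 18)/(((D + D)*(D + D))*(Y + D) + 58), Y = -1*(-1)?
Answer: -15433877312/19370600295 ≈ -0.79677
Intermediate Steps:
Y = 1
S(D) = -31/(7*(58 + 4*D**2*(1 + D))) (S(D) = -(49 - 18)/(7*(((D + D)*(D + D))*(1 + D) + 58)) = -31/(7*(((2*D)*(2*D))*(1 + D) + 58)) = -31/(7*((4*D**2)*(1 + D) + 58)) = -31/(7*(4*D**2*(1 + D) + 58)) = -31/(7*(58 + 4*D**2*(1 + D))))
(-5270 - 24906)/(37873 + S(26)) = (-5270 - 24906)/(37873 - 31/(406 + 28*26**2 + 28*26**3)) = -30176/(37873 - 31/(406 + 28*676 + 28*17576)) = -30176/(37873 - 31/(406 + 18928 + 492128)) = -30176/(37873 - 31/511462) = -30176/19370600295/511462 = -30176*511462/19370600295 = -15433877312/19370600295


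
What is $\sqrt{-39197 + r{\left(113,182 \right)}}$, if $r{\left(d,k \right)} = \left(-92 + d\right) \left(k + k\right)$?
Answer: $i \sqrt{31553} \approx 177.63 i$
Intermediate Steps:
$r{\left(d,k \right)} = 2 k \left(-92 + d\right)$ ($r{\left(d,k \right)} = \left(-92 + d\right) 2 k = 2 k \left(-92 + d\right)$)
$\sqrt{-39197 + r{\left(113,182 \right)}} = \sqrt{-39197 + 2 \cdot 182 \left(-92 + 113\right)} = \sqrt{-39197 + 2 \cdot 182 \cdot 21} = \sqrt{-39197 + 7644} = \sqrt{-31553} = i \sqrt{31553}$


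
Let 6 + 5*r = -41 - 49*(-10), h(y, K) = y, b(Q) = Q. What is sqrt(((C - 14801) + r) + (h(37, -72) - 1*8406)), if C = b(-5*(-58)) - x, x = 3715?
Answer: 2*I*sqrt(165665)/5 ≈ 162.81*I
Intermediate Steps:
r = 443/5 (r = -6/5 + (-41 - 49*(-10))/5 = -6/5 + (-41 + 490)/5 = -6/5 + (1/5)*449 = -6/5 + 449/5 = 443/5 ≈ 88.600)
C = -3425 (C = -5*(-58) - 1*3715 = 290 - 3715 = -3425)
sqrt(((C - 14801) + r) + (h(37, -72) - 1*8406)) = sqrt(((-3425 - 14801) + 443/5) + (37 - 1*8406)) = sqrt((-18226 + 443/5) + (37 - 8406)) = sqrt(-90687/5 - 8369) = sqrt(-132532/5) = 2*I*sqrt(165665)/5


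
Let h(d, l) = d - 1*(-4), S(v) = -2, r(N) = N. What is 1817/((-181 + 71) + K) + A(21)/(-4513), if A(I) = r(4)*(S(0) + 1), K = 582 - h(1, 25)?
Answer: 8201989/2107571 ≈ 3.8917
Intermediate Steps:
h(d, l) = 4 + d (h(d, l) = d + 4 = 4 + d)
K = 577 (K = 582 - (4 + 1) = 582 - 1*5 = 582 - 5 = 577)
A(I) = -4 (A(I) = 4*(-2 + 1) = 4*(-1) = -4)
1817/((-181 + 71) + K) + A(21)/(-4513) = 1817/((-181 + 71) + 577) - 4/(-4513) = 1817/(-110 + 577) - 4*(-1/4513) = 1817/467 + 4/4513 = 8201989/2107571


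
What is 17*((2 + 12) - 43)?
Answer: -493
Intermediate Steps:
17*((2 + 12) - 43) = 17*(14 - 43) = 17*(-29) = -493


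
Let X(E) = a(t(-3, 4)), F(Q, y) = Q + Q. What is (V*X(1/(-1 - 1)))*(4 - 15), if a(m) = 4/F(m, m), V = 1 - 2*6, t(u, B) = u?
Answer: -242/3 ≈ -80.667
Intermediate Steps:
F(Q, y) = 2*Q
V = -11 (V = 1 - 12 = -11)
a(m) = 2/m (a(m) = 4/((2*m)) = 4*(1/(2*m)) = 2/m)
X(E) = -⅔ (X(E) = 2/(-3) = 2*(-⅓) = -⅔)
(V*X(1/(-1 - 1)))*(4 - 15) = (-11*(-⅔))*(4 - 15) = (22/3)*(-11) = -242/3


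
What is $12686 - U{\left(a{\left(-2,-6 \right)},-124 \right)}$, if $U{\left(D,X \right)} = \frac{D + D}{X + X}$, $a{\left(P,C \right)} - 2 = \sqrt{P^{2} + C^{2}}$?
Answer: $\frac{786533}{62} + \frac{\sqrt{10}}{62} \approx 12686.0$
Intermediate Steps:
$a{\left(P,C \right)} = 2 + \sqrt{C^{2} + P^{2}}$ ($a{\left(P,C \right)} = 2 + \sqrt{P^{2} + C^{2}} = 2 + \sqrt{C^{2} + P^{2}}$)
$U{\left(D,X \right)} = \frac{D}{X}$ ($U{\left(D,X \right)} = \frac{2 D}{2 X} = 2 D \frac{1}{2 X} = \frac{D}{X}$)
$12686 - U{\left(a{\left(-2,-6 \right)},-124 \right)} = 12686 - \frac{2 + \sqrt{\left(-6\right)^{2} + \left(-2\right)^{2}}}{-124} = 12686 - \left(2 + \sqrt{36 + 4}\right) \left(- \frac{1}{124}\right) = 12686 - \left(2 + \sqrt{40}\right) \left(- \frac{1}{124}\right) = 12686 - \left(2 + 2 \sqrt{10}\right) \left(- \frac{1}{124}\right) = 12686 - \left(- \frac{1}{62} - \frac{\sqrt{10}}{62}\right) = 12686 + \left(\frac{1}{62} + \frac{\sqrt{10}}{62}\right) = \frac{786533}{62} + \frac{\sqrt{10}}{62}$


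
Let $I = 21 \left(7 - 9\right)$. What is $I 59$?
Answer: $-2478$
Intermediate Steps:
$I = -42$ ($I = 21 \left(-2\right) = -42$)
$I 59 = \left(-42\right) 59 = -2478$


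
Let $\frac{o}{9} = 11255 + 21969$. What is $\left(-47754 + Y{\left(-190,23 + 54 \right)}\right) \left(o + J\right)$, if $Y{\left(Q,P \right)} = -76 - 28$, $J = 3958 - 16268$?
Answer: $-13721175748$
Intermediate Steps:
$J = -12310$ ($J = 3958 - 16268 = -12310$)
$o = 299016$ ($o = 9 \left(11255 + 21969\right) = 9 \cdot 33224 = 299016$)
$Y{\left(Q,P \right)} = -104$ ($Y{\left(Q,P \right)} = -76 - 28 = -104$)
$\left(-47754 + Y{\left(-190,23 + 54 \right)}\right) \left(o + J\right) = \left(-47754 - 104\right) \left(299016 - 12310\right) = \left(-47858\right) 286706 = -13721175748$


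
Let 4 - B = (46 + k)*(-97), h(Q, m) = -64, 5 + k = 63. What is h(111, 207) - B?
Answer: -10156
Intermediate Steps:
k = 58 (k = -5 + 63 = 58)
B = 10092 (B = 4 - (46 + 58)*(-97) = 4 - 104*(-97) = 4 - 1*(-10088) = 4 + 10088 = 10092)
h(111, 207) - B = -64 - 1*10092 = -64 - 10092 = -10156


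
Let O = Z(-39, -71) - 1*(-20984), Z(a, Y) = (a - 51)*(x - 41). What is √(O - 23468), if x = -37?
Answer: 18*√14 ≈ 67.350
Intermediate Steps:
Z(a, Y) = 3978 - 78*a (Z(a, Y) = (a - 51)*(-37 - 41) = (-51 + a)*(-78) = 3978 - 78*a)
O = 28004 (O = (3978 - 78*(-39)) - 1*(-20984) = (3978 + 3042) + 20984 = 7020 + 20984 = 28004)
√(O - 23468) = √(28004 - 23468) = √4536 = 18*√14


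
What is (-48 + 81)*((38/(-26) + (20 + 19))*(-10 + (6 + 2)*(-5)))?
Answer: -805200/13 ≈ -61938.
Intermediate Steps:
(-48 + 81)*((38/(-26) + (20 + 19))*(-10 + (6 + 2)*(-5))) = 33*((38*(-1/26) + 39)*(-10 + 8*(-5))) = 33*((-19/13 + 39)*(-10 - 40)) = 33*((488/13)*(-50)) = 33*(-24400/13) = -805200/13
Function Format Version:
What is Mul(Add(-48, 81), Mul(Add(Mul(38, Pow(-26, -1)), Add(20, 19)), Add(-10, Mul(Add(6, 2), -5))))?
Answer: Rational(-805200, 13) ≈ -61938.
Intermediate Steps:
Mul(Add(-48, 81), Mul(Add(Mul(38, Pow(-26, -1)), Add(20, 19)), Add(-10, Mul(Add(6, 2), -5)))) = Mul(33, Mul(Add(Mul(38, Rational(-1, 26)), 39), Add(-10, Mul(8, -5)))) = Mul(33, Mul(Add(Rational(-19, 13), 39), Add(-10, -40))) = Mul(33, Mul(Rational(488, 13), -50)) = Mul(33, Rational(-24400, 13)) = Rational(-805200, 13)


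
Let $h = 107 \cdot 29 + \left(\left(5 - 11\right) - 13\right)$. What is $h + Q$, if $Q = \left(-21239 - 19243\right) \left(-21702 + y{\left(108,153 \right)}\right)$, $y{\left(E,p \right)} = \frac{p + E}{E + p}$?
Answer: $878502966$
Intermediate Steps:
$y{\left(E,p \right)} = 1$ ($y{\left(E,p \right)} = \frac{E + p}{E + p} = 1$)
$h = 3084$ ($h = 3103 - 19 = 3084$)
$Q = 878499882$ ($Q = \left(-21239 - 19243\right) \left(-21702 + 1\right) = \left(-40482\right) \left(-21701\right) = 878499882$)
$h + Q = 3084 + 878499882 = 878502966$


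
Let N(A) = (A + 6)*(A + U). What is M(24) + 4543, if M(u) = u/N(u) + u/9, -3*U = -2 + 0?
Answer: 2522863/555 ≈ 4545.7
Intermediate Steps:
U = ⅔ (U = -(-2 + 0)/3 = -⅓*(-2) = ⅔ ≈ 0.66667)
N(A) = (6 + A)*(⅔ + A) (N(A) = (A + 6)*(A + ⅔) = (6 + A)*(⅔ + A))
M(u) = u/9 + u/(4 + u² + 20*u/3) (M(u) = u/(4 + u² + 20*u/3) + u/9 = u/9 + u/(4 + u² + 20*u/3))
M(24) + 4543 = (⅑)*24*(39 + 3*24² + 20*24)/(12 + 3*24² + 20*24) + 4543 = (⅑)*24*(39 + 3*576 + 480)/(12 + 3*576 + 480) + 4543 = (⅑)*24*(39 + 1728 + 480)/(12 + 1728 + 480) + 4543 = (⅑)*24*2247/2220 + 4543 = (⅑)*24*(1/2220)*2247 + 4543 = 1498/555 + 4543 = 2522863/555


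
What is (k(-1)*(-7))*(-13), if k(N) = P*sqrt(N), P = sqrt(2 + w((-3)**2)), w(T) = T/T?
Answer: 91*I*sqrt(3) ≈ 157.62*I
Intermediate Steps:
w(T) = 1
P = sqrt(3) (P = sqrt(2 + 1) = sqrt(3) ≈ 1.7320)
k(N) = sqrt(3)*sqrt(N)
(k(-1)*(-7))*(-13) = ((sqrt(3)*sqrt(-1))*(-7))*(-13) = ((sqrt(3)*I)*(-7))*(-13) = ((I*sqrt(3))*(-7))*(-13) = -7*I*sqrt(3)*(-13) = 91*I*sqrt(3)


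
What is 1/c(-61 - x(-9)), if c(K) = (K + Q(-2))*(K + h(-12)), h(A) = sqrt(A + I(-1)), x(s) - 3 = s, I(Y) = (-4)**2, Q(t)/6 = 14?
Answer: -1/1537 ≈ -0.00065062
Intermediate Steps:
Q(t) = 84 (Q(t) = 6*14 = 84)
I(Y) = 16
x(s) = 3 + s
h(A) = sqrt(16 + A) (h(A) = sqrt(A + 16) = sqrt(16 + A))
c(K) = (2 + K)*(84 + K) (c(K) = (K + 84)*(K + sqrt(16 - 12)) = (84 + K)*(K + sqrt(4)) = (84 + K)*(K + 2) = (84 + K)*(2 + K) = (2 + K)*(84 + K))
1/c(-61 - x(-9)) = 1/(168 + (-61 - (3 - 9))**2 + 86*(-61 - (3 - 9))) = 1/(168 + (-61 - 1*(-6))**2 + 86*(-61 - 1*(-6))) = 1/(168 + (-61 + 6)**2 + 86*(-61 + 6)) = 1/(168 + (-55)**2 + 86*(-55)) = 1/(168 + 3025 - 4730) = 1/(-1537) = -1/1537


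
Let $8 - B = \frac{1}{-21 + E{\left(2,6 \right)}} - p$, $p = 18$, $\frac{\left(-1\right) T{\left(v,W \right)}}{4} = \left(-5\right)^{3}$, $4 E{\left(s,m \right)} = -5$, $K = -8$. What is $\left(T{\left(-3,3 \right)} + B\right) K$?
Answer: $- \frac{374544}{89} \approx -4208.4$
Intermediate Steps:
$E{\left(s,m \right)} = - \frac{5}{4}$ ($E{\left(s,m \right)} = \frac{1}{4} \left(-5\right) = - \frac{5}{4}$)
$T{\left(v,W \right)} = 500$ ($T{\left(v,W \right)} = - 4 \left(-5\right)^{3} = \left(-4\right) \left(-125\right) = 500$)
$B = \frac{2318}{89}$ ($B = 8 - \left(\frac{1}{-21 - \frac{5}{4}} - 18\right) = 8 - \left(\frac{1}{- \frac{89}{4}} - 18\right) = 8 - \left(- \frac{4}{89} - 18\right) = 8 - - \frac{1606}{89} = 8 + \frac{1606}{89} = \frac{2318}{89} \approx 26.045$)
$\left(T{\left(-3,3 \right)} + B\right) K = \left(500 + \frac{2318}{89}\right) \left(-8\right) = \frac{46818}{89} \left(-8\right) = - \frac{374544}{89}$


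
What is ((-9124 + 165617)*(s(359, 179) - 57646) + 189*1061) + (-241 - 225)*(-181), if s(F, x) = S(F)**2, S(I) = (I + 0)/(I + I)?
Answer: -36083485919/4 ≈ -9.0209e+9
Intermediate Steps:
S(I) = 1/2 (S(I) = I/((2*I)) = I*(1/(2*I)) = 1/2)
s(F, x) = 1/4 (s(F, x) = (1/2)**2 = 1/4)
((-9124 + 165617)*(s(359, 179) - 57646) + 189*1061) + (-241 - 225)*(-181) = ((-9124 + 165617)*(1/4 - 57646) + 189*1061) + (-241 - 225)*(-181) = (156493*(-230583/4) + 200529) - 466*(-181) = (-36084625419/4 + 200529) + 84346 = -36083823303/4 + 84346 = -36083485919/4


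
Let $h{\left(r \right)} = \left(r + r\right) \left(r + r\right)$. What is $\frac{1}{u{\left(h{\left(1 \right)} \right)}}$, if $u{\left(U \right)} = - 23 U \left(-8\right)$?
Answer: $\frac{1}{736} \approx 0.0013587$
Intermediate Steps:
$h{\left(r \right)} = 4 r^{2}$ ($h{\left(r \right)} = 2 r 2 r = 4 r^{2}$)
$u{\left(U \right)} = 184 U$
$\frac{1}{u{\left(h{\left(1 \right)} \right)}} = \frac{1}{184 \cdot 4 \cdot 1^{2}} = \frac{1}{184 \cdot 4 \cdot 1} = \frac{1}{184 \cdot 4} = \frac{1}{736}$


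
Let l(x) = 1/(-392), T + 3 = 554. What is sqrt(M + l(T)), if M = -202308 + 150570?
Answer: I*sqrt(40562594)/28 ≈ 227.46*I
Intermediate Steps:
T = 551 (T = -3 + 554 = 551)
M = -51738
l(x) = -1/392
sqrt(M + l(T)) = sqrt(-51738 - 1/392) = sqrt(-20281297/392) = I*sqrt(40562594)/28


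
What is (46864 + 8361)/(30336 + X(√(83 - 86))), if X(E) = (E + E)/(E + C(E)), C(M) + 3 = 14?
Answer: 3147548875/1729003078 - 55225*I*√3/5187009234 ≈ 1.8204 - 1.8441e-5*I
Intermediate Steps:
C(M) = 11 (C(M) = -3 + 14 = 11)
X(E) = 2*E/(11 + E) (X(E) = (E + E)/(E + 11) = (2*E)/(11 + E) = 2*E/(11 + E))
(46864 + 8361)/(30336 + X(√(83 - 86))) = (46864 + 8361)/(30336 + 2*√(83 - 86)/(11 + √(83 - 86))) = 55225/(30336 + 2*√(-3)/(11 + √(-3))) = 55225/(30336 + 2*(I*√3)/(11 + I*√3)) = 55225/(30336 + 2*I*√3/(11 + I*√3))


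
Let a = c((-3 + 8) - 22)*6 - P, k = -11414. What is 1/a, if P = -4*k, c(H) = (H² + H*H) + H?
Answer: -1/42290 ≈ -2.3646e-5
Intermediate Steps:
c(H) = H + 2*H² (c(H) = (H² + H²) + H = 2*H² + H = H + 2*H²)
P = 45656 (P = -4*(-11414) = 45656)
a = -42290 (a = (((-3 + 8) - 22)*(1 + 2*((-3 + 8) - 22)))*6 - 1*45656 = ((5 - 22)*(1 + 2*(5 - 22)))*6 - 45656 = -17*(1 + 2*(-17))*6 - 45656 = -17*(1 - 34)*6 - 45656 = -17*(-33)*6 - 45656 = 561*6 - 45656 = 3366 - 45656 = -42290)
1/a = 1/(-42290) = -1/42290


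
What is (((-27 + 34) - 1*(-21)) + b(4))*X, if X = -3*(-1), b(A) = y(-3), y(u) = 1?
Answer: 87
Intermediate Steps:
b(A) = 1
X = 3
(((-27 + 34) - 1*(-21)) + b(4))*X = (((-27 + 34) - 1*(-21)) + 1)*3 = ((7 + 21) + 1)*3 = (28 + 1)*3 = 29*3 = 87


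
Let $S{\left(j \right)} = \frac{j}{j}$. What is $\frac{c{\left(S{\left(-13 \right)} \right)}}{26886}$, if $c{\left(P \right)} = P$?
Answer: $\frac{1}{26886} \approx 3.7194 \cdot 10^{-5}$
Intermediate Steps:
$S{\left(j \right)} = 1$
$\frac{c{\left(S{\left(-13 \right)} \right)}}{26886} = 1 \cdot \frac{1}{26886} = \frac{1}{26886}$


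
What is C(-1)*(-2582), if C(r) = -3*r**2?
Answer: 7746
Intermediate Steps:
C(-1)*(-2582) = -3*(-1)**2*(-2582) = -3*1*(-2582) = -3*(-2582) = 7746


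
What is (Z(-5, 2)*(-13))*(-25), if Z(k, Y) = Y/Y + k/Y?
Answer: -975/2 ≈ -487.50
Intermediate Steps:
Z(k, Y) = 1 + k/Y
(Z(-5, 2)*(-13))*(-25) = (((2 - 5)/2)*(-13))*(-25) = (((½)*(-3))*(-13))*(-25) = -3/2*(-13)*(-25) = (39/2)*(-25) = -975/2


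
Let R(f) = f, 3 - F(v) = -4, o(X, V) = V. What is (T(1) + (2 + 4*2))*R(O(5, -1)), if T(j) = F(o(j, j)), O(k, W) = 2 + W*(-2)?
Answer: 68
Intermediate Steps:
O(k, W) = 2 - 2*W
F(v) = 7 (F(v) = 3 - 1*(-4) = 3 + 4 = 7)
T(j) = 7
(T(1) + (2 + 4*2))*R(O(5, -1)) = (7 + (2 + 4*2))*(2 - 2*(-1)) = (7 + (2 + 8))*(2 + 2) = (7 + 10)*4 = 17*4 = 68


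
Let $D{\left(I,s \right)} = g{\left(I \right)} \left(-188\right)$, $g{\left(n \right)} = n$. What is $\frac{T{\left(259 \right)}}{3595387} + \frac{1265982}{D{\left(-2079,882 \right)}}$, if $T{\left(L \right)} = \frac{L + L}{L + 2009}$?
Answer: $\frac{3413771485727}{1053948149793} \approx 3.239$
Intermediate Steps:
$D{\left(I,s \right)} = - 188 I$ ($D{\left(I,s \right)} = I \left(-188\right) = - 188 I$)
$T{\left(L \right)} = \frac{2 L}{2009 + L}$
$\frac{T{\left(259 \right)}}{3595387} + \frac{1265982}{D{\left(-2079,882 \right)}} = \frac{2 \cdot 259 \frac{1}{2009 + 259}}{3595387} + \frac{1265982}{\left(-188\right) \left(-2079\right)} = 2 \cdot 259 \cdot \frac{1}{2268} \cdot \frac{1}{3595387} + \frac{1265982}{390852} = 2 \cdot 259 \cdot \frac{1}{2268} \cdot \frac{1}{3595387} + 1265982 \cdot \frac{1}{390852} = \frac{37}{162} \cdot \frac{1}{3595387} + \frac{210997}{65142} = \frac{37}{582452694} + \frac{210997}{65142} = \frac{3413771485727}{1053948149793}$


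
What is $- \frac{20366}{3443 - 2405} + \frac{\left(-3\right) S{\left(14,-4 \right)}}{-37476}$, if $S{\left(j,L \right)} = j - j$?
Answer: $- \frac{10183}{519} \approx -19.62$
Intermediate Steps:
$S{\left(j,L \right)} = 0$
$- \frac{20366}{3443 - 2405} + \frac{\left(-3\right) S{\left(14,-4 \right)}}{-37476} = - \frac{20366}{3443 - 2405} + \frac{\left(-3\right) 0}{-37476} = - \frac{20366}{1038} + 0 \left(- \frac{1}{37476}\right) = \left(-20366\right) \frac{1}{1038} + 0 = - \frac{10183}{519} + 0 = - \frac{10183}{519}$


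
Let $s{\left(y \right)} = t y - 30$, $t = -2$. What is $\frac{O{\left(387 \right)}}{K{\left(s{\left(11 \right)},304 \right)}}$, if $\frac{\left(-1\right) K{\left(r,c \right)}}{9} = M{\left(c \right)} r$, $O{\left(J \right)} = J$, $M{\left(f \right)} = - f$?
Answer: $- \frac{43}{15808} \approx -0.0027201$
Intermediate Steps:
$s{\left(y \right)} = -30 - 2 y$ ($s{\left(y \right)} = - 2 y - 30 = -30 - 2 y$)
$K{\left(r,c \right)} = 9 c r$ ($K{\left(r,c \right)} = - 9 - c r = - 9 \left(- c r\right) = 9 c r$)
$\frac{O{\left(387 \right)}}{K{\left(s{\left(11 \right)},304 \right)}} = \frac{387}{9 \cdot 304 \left(-30 - 22\right)} = \frac{387}{9 \cdot 304 \left(-52\right)} = \frac{387}{-142272} = 387 \left(- \frac{1}{142272}\right) = - \frac{43}{15808}$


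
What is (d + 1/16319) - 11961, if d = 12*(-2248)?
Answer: -635412902/16319 ≈ -38937.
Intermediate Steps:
d = -26976
(d + 1/16319) - 11961 = (-26976 + 1/16319) - 11961 = -440221343/16319 - 11961 = -635412902/16319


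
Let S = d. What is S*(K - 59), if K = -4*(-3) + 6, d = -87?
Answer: 3567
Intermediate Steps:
S = -87
K = 18 (K = 12 + 6 = 18)
S*(K - 59) = -87*(18 - 59) = -87*(-41) = 3567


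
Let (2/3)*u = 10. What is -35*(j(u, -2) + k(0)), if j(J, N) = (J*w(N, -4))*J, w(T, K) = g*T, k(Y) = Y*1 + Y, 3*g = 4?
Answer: 21000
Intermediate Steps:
g = 4/3 (g = (⅓)*4 = 4/3 ≈ 1.3333)
u = 15 (u = (3/2)*10 = 15)
k(Y) = 2*Y (k(Y) = Y + Y = 2*Y)
w(T, K) = 4*T/3
j(J, N) = 4*N*J²/3 (j(J, N) = (J*(4*N/3))*J = (4*J*N/3)*J = 4*N*J²/3)
-35*(j(u, -2) + k(0)) = -35*((4/3)*(-2)*15² + 2*0) = -35*((4/3)*(-2)*225 + 0) = -35*(-600 + 0) = -35*(-600) = 21000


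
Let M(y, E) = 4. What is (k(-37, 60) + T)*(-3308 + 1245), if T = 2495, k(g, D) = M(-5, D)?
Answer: -5155437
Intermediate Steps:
k(g, D) = 4
(k(-37, 60) + T)*(-3308 + 1245) = (4 + 2495)*(-3308 + 1245) = 2499*(-2063) = -5155437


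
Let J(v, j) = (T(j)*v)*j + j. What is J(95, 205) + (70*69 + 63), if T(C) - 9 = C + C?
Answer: 8165123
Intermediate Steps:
T(C) = 9 + 2*C (T(C) = 9 + (C + C) = 9 + 2*C)
J(v, j) = j + j*v*(9 + 2*j) (J(v, j) = ((9 + 2*j)*v)*j + j = (v*(9 + 2*j))*j + j = j*v*(9 + 2*j) + j = j + j*v*(9 + 2*j))
J(95, 205) + (70*69 + 63) = 205*(1 + 95*(9 + 2*205)) + (70*69 + 63) = 205*(1 + 95*(9 + 410)) + (4830 + 63) = 205*(1 + 95*419) + 4893 = 205*(1 + 39805) + 4893 = 205*39806 + 4893 = 8160230 + 4893 = 8165123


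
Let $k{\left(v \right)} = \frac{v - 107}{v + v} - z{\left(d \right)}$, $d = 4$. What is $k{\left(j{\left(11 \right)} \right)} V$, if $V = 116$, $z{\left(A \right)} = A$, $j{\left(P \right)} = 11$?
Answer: $- \frac{10672}{11} \approx -970.18$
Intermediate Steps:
$k{\left(v \right)} = -4 + \frac{-107 + v}{2 v}$ ($k{\left(v \right)} = \frac{v - 107}{v + v} - 4 = \frac{-107 + v}{2 v} - 4 = -4 + \frac{-107 + v}{2 v}$)
$k{\left(j{\left(11 \right)} \right)} V = \frac{-107 - 77}{2 \cdot 11} \cdot 116 = \frac{1}{2} \cdot \frac{1}{11} \left(-107 - 77\right) 116 = \frac{1}{2} \cdot \frac{1}{11} \left(-184\right) 116 = \left(- \frac{92}{11}\right) 116 = - \frac{10672}{11}$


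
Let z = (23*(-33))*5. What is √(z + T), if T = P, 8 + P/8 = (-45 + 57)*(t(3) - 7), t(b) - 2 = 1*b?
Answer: I*√4051 ≈ 63.647*I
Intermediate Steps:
t(b) = 2 + b (t(b) = 2 + 1*b = 2 + b)
z = -3795 (z = -759*5 = -3795)
P = -256 (P = -64 + 8*((-45 + 57)*((2 + 3) - 7)) = -64 + 8*(12*(5 - 7)) = -64 + 8*(12*(-2)) = -64 + 8*(-24) = -64 - 192 = -256)
T = -256
√(z + T) = √(-3795 - 256) = √(-4051) = I*√4051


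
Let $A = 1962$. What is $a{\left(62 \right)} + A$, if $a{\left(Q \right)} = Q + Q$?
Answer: $2086$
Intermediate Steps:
$a{\left(Q \right)} = 2 Q$
$a{\left(62 \right)} + A = 2 \cdot 62 + 1962 = 124 + 1962 = 2086$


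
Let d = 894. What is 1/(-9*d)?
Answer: -1/8046 ≈ -0.00012429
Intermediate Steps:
1/(-9*d) = 1/(-9*894) = 1/(-8046) = -1/8046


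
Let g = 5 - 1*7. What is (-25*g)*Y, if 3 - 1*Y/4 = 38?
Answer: -7000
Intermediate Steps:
g = -2 (g = 5 - 7 = -2)
Y = -140 (Y = 12 - 4*38 = 12 - 152 = -140)
(-25*g)*Y = -25*(-2)*(-140) = 50*(-140) = -7000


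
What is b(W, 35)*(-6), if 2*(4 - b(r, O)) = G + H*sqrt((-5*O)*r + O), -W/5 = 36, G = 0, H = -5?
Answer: -24 - 15*sqrt(31535) ≈ -2687.7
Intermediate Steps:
W = -180 (W = -5*36 = -180)
b(r, O) = 4 + 5*sqrt(O - 5*O*r)/2 (b(r, O) = 4 - (0 - 5*sqrt((-5*O)*r + O))/2 = 4 - (0 - 5*sqrt(-5*O*r + O))/2 = 4 - (0 - 5*sqrt(O - 5*O*r))/2 = 4 - (-5)*sqrt(O - 5*O*r)/2 = 4 + 5*sqrt(O - 5*O*r)/2)
b(W, 35)*(-6) = (4 + 5*sqrt(35*(1 - 5*(-180)))/2)*(-6) = (4 + 5*sqrt(35*(1 + 900))/2)*(-6) = (4 + 5*sqrt(35*901)/2)*(-6) = (4 + 5*sqrt(31535)/2)*(-6) = -24 - 15*sqrt(31535)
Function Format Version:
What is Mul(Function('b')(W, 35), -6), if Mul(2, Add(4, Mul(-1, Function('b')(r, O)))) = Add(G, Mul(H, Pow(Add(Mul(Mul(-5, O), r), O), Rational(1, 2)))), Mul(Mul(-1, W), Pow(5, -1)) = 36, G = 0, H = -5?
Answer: Add(-24, Mul(-15, Pow(31535, Rational(1, 2)))) ≈ -2687.7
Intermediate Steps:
W = -180 (W = Mul(-5, 36) = -180)
Function('b')(r, O) = Add(4, Mul(Rational(5, 2), Pow(Add(O, Mul(-5, O, r)), Rational(1, 2)))) (Function('b')(r, O) = Add(4, Mul(Rational(-1, 2), Add(0, Mul(-5, Pow(Add(Mul(Mul(-5, O), r), O), Rational(1, 2)))))) = Add(4, Mul(Rational(-1, 2), Add(0, Mul(-5, Pow(Add(Mul(-5, O, r), O), Rational(1, 2)))))) = Add(4, Mul(Rational(-1, 2), Add(0, Mul(-5, Pow(Add(O, Mul(-5, O, r)), Rational(1, 2)))))) = Add(4, Mul(Rational(-1, 2), Mul(-5, Pow(Add(O, Mul(-5, O, r)), Rational(1, 2))))) = Add(4, Mul(Rational(5, 2), Pow(Add(O, Mul(-5, O, r)), Rational(1, 2)))))
Mul(Function('b')(W, 35), -6) = Mul(Add(4, Mul(Rational(5, 2), Pow(Mul(35, Add(1, Mul(-5, -180))), Rational(1, 2)))), -6) = Mul(Add(4, Mul(Rational(5, 2), Pow(Mul(35, Add(1, 900)), Rational(1, 2)))), -6) = Mul(Add(4, Mul(Rational(5, 2), Pow(Mul(35, 901), Rational(1, 2)))), -6) = Mul(Add(4, Mul(Rational(5, 2), Pow(31535, Rational(1, 2)))), -6) = Add(-24, Mul(-15, Pow(31535, Rational(1, 2))))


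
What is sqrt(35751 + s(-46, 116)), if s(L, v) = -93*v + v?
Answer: sqrt(25079) ≈ 158.36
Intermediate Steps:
s(L, v) = -92*v
sqrt(35751 + s(-46, 116)) = sqrt(35751 - 92*116) = sqrt(35751 - 10672) = sqrt(25079)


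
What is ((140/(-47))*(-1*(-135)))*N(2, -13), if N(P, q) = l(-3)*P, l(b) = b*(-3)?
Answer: -340200/47 ≈ -7238.3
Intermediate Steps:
l(b) = -3*b
N(P, q) = 9*P (N(P, q) = (-3*(-3))*P = 9*P)
((140/(-47))*(-1*(-135)))*N(2, -13) = ((140/(-47))*(-1*(-135)))*(9*2) = ((140*(-1/47))*135)*18 = -140/47*135*18 = -18900/47*18 = -340200/47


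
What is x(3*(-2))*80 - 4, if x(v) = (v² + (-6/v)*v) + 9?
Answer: 3116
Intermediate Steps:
x(v) = 3 + v² (x(v) = (v² - 6) + 9 = (-6 + v²) + 9 = 3 + v²)
x(3*(-2))*80 - 4 = (3 + (3*(-2))²)*80 - 4 = (3 + (-6)²)*80 - 4 = (3 + 36)*80 - 4 = 39*80 - 4 = 3120 - 4 = 3116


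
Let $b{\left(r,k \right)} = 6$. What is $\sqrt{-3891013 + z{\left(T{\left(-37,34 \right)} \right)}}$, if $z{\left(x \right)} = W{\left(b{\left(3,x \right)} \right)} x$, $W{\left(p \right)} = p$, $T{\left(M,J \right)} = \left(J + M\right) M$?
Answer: $i \sqrt{3890347} \approx 1972.4 i$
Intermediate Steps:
$T{\left(M,J \right)} = M \left(J + M\right)$
$z{\left(x \right)} = 6 x$
$\sqrt{-3891013 + z{\left(T{\left(-37,34 \right)} \right)}} = \sqrt{-3891013 + 6 \left(- 37 \left(34 - 37\right)\right)} = \sqrt{-3891013 + 6 \left(\left(-37\right) \left(-3\right)\right)} = \sqrt{-3891013 + 6 \cdot 111} = \sqrt{-3891013 + 666} = \sqrt{-3890347} = i \sqrt{3890347}$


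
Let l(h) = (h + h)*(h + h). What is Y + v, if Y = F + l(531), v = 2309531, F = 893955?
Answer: 4331330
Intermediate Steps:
l(h) = 4*h**2 (l(h) = (2*h)*(2*h) = 4*h**2)
Y = 2021799 (Y = 893955 + 4*531**2 = 893955 + 4*281961 = 893955 + 1127844 = 2021799)
Y + v = 2021799 + 2309531 = 4331330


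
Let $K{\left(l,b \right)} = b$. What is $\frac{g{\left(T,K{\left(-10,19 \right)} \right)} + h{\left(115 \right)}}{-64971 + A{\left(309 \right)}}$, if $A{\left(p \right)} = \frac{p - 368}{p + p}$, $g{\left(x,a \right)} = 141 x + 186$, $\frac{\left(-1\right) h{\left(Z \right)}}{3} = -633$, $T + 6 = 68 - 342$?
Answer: $\frac{23110110}{40152137} \approx 0.57556$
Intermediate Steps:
$T = -280$ ($T = -6 + \left(68 - 342\right) = -6 - 274 = -280$)
$h{\left(Z \right)} = 1899$ ($h{\left(Z \right)} = \left(-3\right) \left(-633\right) = 1899$)
$g{\left(x,a \right)} = 186 + 141 x$
$A{\left(p \right)} = \frac{-368 + p}{2 p}$
$\frac{g{\left(T,K{\left(-10,19 \right)} \right)} + h{\left(115 \right)}}{-64971 + A{\left(309 \right)}} = \frac{\left(186 + 141 \left(-280\right)\right) + 1899}{-64971 + \frac{-368 + 309}{2 \cdot 309}} = \frac{\left(186 - 39480\right) + 1899}{-64971 + \frac{1}{2} \cdot \frac{1}{309} \left(-59\right)} = \frac{-39294 + 1899}{-64971 - \frac{59}{618}} = - \frac{37395}{- \frac{40152137}{618}} = \left(-37395\right) \left(- \frac{618}{40152137}\right) = \frac{23110110}{40152137}$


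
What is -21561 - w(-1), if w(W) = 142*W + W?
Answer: -21418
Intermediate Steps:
w(W) = 143*W
-21561 - w(-1) = -21561 - 143*(-1) = -21561 - 1*(-143) = -21561 + 143 = -21418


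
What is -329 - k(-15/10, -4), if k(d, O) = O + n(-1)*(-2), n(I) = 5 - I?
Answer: -313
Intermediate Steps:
k(d, O) = -12 + O (k(d, O) = O + (5 - 1*(-1))*(-2) = O + (5 + 1)*(-2) = O + 6*(-2) = O - 12 = -12 + O)
-329 - k(-15/10, -4) = -329 - (-12 - 4) = -329 - 1*(-16) = -329 + 16 = -313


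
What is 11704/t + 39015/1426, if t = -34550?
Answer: 665639173/24634150 ≈ 27.021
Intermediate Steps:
11704/t + 39015/1426 = 11704/(-34550) + 39015/1426 = 11704*(-1/34550) + 39015*(1/1426) = -5852/17275 + 39015/1426 = 665639173/24634150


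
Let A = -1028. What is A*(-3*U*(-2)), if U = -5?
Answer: 30840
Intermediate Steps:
A*(-3*U*(-2)) = -1028*(-3*(-5))*(-2) = -15420*(-2) = -1028*(-30) = 30840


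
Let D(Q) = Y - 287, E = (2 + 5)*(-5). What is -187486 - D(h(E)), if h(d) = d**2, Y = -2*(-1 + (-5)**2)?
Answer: -187151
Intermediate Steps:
E = -35 (E = 7*(-5) = -35)
Y = -48 (Y = -2*(-1 + 25) = -2*24 = -48)
D(Q) = -335 (D(Q) = -48 - 287 = -335)
-187486 - D(h(E)) = -187486 - 1*(-335) = -187486 + 335 = -187151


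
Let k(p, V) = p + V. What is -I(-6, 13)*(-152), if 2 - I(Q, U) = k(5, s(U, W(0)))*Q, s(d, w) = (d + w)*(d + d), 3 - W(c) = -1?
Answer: 407968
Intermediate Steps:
W(c) = 4 (W(c) = 3 - 1*(-1) = 3 + 1 = 4)
s(d, w) = 2*d*(d + w) (s(d, w) = (d + w)*(2*d) = 2*d*(d + w))
k(p, V) = V + p
I(Q, U) = 2 - Q*(5 + 2*U*(4 + U)) (I(Q, U) = 2 - (2*U*(U + 4) + 5)*Q = 2 - (2*U*(4 + U) + 5)*Q = 2 - (5 + 2*U*(4 + U))*Q = 2 - Q*(5 + 2*U*(4 + U)))
-I(-6, 13)*(-152) = -(2 - 1*(-6)*(5 + 2*13*(4 + 13)))*(-152) = -(2 - 1*(-6)*(5 + 2*13*17))*(-152) = -(2 - 1*(-6)*(5 + 442))*(-152) = -(2 - 1*(-6)*447)*(-152) = -(2 + 2682)*(-152) = -1*2684*(-152) = -2684*(-152) = 407968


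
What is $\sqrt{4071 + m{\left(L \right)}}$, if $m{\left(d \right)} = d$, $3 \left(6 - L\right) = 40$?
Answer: $\frac{\sqrt{36573}}{3} \approx 63.747$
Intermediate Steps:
$L = - \frac{22}{3}$ ($L = 6 - \frac{40}{3} = - \frac{22}{3} \approx -7.3333$)
$\sqrt{4071 + m{\left(L \right)}} = \sqrt{4071 - \frac{22}{3}} = \sqrt{\frac{12191}{3}} = \frac{\sqrt{36573}}{3}$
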